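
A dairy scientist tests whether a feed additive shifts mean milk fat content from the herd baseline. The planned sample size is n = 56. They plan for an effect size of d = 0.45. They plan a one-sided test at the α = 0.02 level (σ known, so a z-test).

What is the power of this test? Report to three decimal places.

Noncentrality parameter: δ = d·√n = 0.45 × √56 = 3.3675
One-sided α = 0.02 → critical value z_{0.02} = 2.054.
Power = Φ(δ − 2.054) = Φ(1.314) = 0.9055.

Power ≈ 0.906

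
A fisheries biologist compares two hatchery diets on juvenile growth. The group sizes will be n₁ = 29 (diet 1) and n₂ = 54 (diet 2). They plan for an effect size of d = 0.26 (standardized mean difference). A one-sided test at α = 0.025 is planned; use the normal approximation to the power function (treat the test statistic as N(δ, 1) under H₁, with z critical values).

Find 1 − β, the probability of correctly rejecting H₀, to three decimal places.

Noncentrality parameter: δ = d / √(1/n₁ + 1/n₂) = 0.26 / √(1/29 + 1/54) = 1.1294
One-sided α = 0.025 → critical value z_{0.025} = 1.960.
Power = Φ(δ − 1.960) = Φ(-0.831) = 0.2031.

Power ≈ 0.203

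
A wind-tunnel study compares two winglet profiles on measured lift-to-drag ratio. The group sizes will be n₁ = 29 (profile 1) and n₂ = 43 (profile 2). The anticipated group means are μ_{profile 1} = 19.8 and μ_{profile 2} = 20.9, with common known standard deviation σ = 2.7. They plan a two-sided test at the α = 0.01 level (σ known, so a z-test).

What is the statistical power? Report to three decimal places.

Standardized effect: d = |μ_{profile 1} − μ_{profile 2}| / σ = |19.8 − 20.9| / 2.7 = 0.4074
Noncentrality parameter: λ = d / √(1/n₁ + 1/n₂) = 0.4074 / √(1/29 + 1/43) = 1.6955
Critical value for a two-sided test at α = 0.01: z_{α/2} = 2.576.
Power = Φ(λ − 2.576) + Φ(−λ − 2.576) = Φ(-0.880) + Φ(-4.271) = 0.1893 + 0.0000 = 0.1893.

Power ≈ 0.189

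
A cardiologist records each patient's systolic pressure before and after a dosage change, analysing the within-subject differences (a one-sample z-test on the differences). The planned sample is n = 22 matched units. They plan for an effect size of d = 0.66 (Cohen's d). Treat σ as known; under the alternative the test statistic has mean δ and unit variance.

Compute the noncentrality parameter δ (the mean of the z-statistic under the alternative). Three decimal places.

δ = d·√n = 0.66 × √22 = 3.0957

δ ≈ 3.096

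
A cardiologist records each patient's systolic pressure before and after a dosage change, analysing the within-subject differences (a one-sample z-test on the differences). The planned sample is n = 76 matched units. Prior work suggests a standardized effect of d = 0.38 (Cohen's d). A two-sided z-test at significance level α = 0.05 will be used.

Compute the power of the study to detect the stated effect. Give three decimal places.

Noncentrality parameter: δ = d·√n = 0.38 × √76 = 3.3128
Two-sided α = 0.05 → critical value z_{0.025} = 1.960.
Power = Φ(δ − 1.960) + Φ(−δ − 1.960) = Φ(1.353) + Φ(-5.273) = 0.9119 + 0.0000 = 0.9119.

Power ≈ 0.912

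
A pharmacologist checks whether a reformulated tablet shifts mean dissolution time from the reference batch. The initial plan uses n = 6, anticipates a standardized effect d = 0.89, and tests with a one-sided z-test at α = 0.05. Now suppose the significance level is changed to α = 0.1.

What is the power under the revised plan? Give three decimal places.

Power ≈ 0.816

δ = d·√n = 0.89 × √6 = 2.1800 (unchanged). New critical value: z_{0.1} = 1.282.
Revised power = P(Z > 1.282 − δ) = Φ(0.898) = 0.8155.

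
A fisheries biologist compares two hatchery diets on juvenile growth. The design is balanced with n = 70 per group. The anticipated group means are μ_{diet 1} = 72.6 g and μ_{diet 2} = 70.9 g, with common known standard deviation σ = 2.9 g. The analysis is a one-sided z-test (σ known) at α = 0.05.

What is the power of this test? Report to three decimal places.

Power ≈ 0.966

Standardized effect: d = |μ_{diet 1} − μ_{diet 2}| / σ = |72.6 − 70.9| / 2.9 = 0.5862
Noncentrality parameter: δ = d·√(n/2) = 0.5862 × √(70/2) = 3.4680
One-sided α = 0.05 → critical value z_{0.05} = 1.645.
Power = P(Z > 1.645 − δ) = Φ(1.823) = 0.9659.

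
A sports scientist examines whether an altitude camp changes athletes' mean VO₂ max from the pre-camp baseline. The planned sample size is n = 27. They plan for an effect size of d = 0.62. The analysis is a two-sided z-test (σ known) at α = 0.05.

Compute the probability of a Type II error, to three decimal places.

Noncentrality parameter: δ = d·√n = 0.62 × √27 = 3.2216
Two-sided α = 0.05 → critical value z_{0.025} = 1.960.
Power = Φ(δ − 1.960) + Φ(−δ − 1.960) = Φ(1.262) + Φ(-5.182) = 0.8965 + 0.0000 = 0.8965.
Type II error: β = 1 − power = 1 − 0.8965 = 0.1035.

β ≈ 0.104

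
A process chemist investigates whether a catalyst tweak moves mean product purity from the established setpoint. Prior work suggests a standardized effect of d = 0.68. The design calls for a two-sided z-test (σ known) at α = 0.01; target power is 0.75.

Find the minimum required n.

For power 0.75 need Φ(δ − z_{0.005}) = 0.75, so δ = z_{0.005} + z_{0.25} = 2.576 + 0.674 = 3.250.
(Ignoring the negligible lower-tail rejection probability gives the usual closed-form inversion.)
δ = d·√n ⇒ n = (δ/d)² = (3.250 / 0.68)² = 22.85.
Rounding up, n = 23.

n = 23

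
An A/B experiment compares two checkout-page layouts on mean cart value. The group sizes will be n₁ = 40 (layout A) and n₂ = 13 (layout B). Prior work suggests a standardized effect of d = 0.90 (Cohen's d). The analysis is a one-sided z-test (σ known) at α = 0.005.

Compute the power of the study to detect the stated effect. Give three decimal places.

Noncentrality parameter: δ = d / √(1/n₁ + 1/n₂) = 0.90 / √(1/40 + 1/13) = 2.8191
Critical value for a one-sided test at α = 0.005: z_α = 2.576.
Power = P(Z > 2.576 − δ) = Φ(0.243) = 0.5961.

Power ≈ 0.596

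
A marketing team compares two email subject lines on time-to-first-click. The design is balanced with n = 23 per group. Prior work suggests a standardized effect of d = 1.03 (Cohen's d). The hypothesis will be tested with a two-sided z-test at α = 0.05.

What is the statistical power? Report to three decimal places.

Power ≈ 0.937

Noncentrality parameter: λ = d·√(n/2) = 1.03 × √(23/2) = 3.4929
Critical value for a two-sided test at α = 0.05: z_{α/2} = 1.960.
Power = Φ(λ − 1.960) + Φ(−λ − 1.960) = Φ(1.533) + Φ(-5.453) = 0.9374 + 0.0000 = 0.9374.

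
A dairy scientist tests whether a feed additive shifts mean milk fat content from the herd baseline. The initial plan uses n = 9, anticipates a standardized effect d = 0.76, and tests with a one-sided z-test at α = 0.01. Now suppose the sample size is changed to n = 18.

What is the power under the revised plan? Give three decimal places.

With n = 18: δ = d·√n = 0.76 × √18 = 3.2244. Critical value z_{0.01} = 2.326.
Revised power = P(Z > 2.326 − δ) = Φ(0.898) = 0.8154.

Power ≈ 0.815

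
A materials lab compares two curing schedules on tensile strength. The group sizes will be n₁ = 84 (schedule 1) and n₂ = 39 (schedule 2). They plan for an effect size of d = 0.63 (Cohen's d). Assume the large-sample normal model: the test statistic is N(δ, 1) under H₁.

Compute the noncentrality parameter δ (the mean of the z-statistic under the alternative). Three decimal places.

δ = d / √(1/n₁ + 1/n₂) = 0.63 / √(1/84 + 1/39) = 3.2513

δ ≈ 3.251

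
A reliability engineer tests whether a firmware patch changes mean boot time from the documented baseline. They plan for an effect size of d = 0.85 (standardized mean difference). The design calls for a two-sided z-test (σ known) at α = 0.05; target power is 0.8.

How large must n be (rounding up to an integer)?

n = 11

For power 0.8 need Φ(δ − z_{0.025}) = 0.8, so δ = z_{0.025} + z_{0.20} = 1.960 + 0.842 = 2.802.
(Ignoring the negligible lower-tail rejection probability gives the usual closed-form inversion.)
δ = d·√n ⇒ n = (δ/d)² = (2.802 / 0.85)² = 10.86.
Rounding up, n = 11.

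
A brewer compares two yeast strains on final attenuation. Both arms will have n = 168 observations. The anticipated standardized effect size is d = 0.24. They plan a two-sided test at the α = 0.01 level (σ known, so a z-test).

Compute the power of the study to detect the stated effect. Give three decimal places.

Noncentrality parameter: δ = d·√(n/2) = 0.24 × √(168/2) = 2.1996
Two-sided α = 0.01 → critical value z_{0.005} = 2.576.
Power = Φ(δ − 2.576) + Φ(−δ − 2.576) = Φ(-0.376) + Φ(-4.775) = 0.3534 + 0.0000 = 0.3534.

Power ≈ 0.353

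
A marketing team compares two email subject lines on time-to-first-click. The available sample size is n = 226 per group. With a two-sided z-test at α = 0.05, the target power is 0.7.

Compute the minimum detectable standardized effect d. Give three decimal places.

Required noncentrality: δ = z_{0.025} + z_{0.30} = 1.960 + 0.524 = 2.484.
(The second rejection-region term Φ(−δ − z_{α/2}) is negligible and dropped.)
δ = d·√(n/2) ⇒ d = δ/√(n/2) = 2.484/√(226/2) = 0.2337.

d ≈ 0.234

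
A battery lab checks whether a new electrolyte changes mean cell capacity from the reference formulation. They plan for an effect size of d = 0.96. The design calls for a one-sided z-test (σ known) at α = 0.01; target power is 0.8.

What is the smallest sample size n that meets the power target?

Set Φ(δ − 2.326) = 0.8; then δ − 2.326 = Φ⁻¹(0.8) = 0.842, giving δ = 3.168.
δ = d·√n ⇒ n = (δ/d)² = (3.168 / 0.96)² = 10.89.
Rounding up, n = 11.

n = 11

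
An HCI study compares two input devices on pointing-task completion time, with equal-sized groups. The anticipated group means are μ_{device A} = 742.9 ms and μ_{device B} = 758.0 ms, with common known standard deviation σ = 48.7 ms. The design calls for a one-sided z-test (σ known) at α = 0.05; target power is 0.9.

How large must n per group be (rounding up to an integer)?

n = 179 per group

Standardized effect: d = |μ_{device A} − μ_{device B}| / σ = |742.9 − 758.0| / 48.7 = 0.3101
Set Φ(δ − 1.645) = 0.9; then δ − 1.645 = Φ⁻¹(0.9) = 1.282, giving δ = 2.926.
δ = d·√(n/2) ⇒ n = 2(δ/d)² = 2 × (2.926 / 0.3101)² = 178.16.
Round up to the next whole unit.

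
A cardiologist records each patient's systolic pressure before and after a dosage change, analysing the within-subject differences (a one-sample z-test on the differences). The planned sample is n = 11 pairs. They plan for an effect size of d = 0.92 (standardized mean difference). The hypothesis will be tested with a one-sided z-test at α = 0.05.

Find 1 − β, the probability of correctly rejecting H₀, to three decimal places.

Power ≈ 0.920

Noncentrality parameter: δ = d·√n = 0.92 × √11 = 3.0513
One-sided α = 0.05 → critical value z_{0.05} = 1.645.
Power = P(Z > 1.645 − δ) = Φ(1.406) = 0.9202.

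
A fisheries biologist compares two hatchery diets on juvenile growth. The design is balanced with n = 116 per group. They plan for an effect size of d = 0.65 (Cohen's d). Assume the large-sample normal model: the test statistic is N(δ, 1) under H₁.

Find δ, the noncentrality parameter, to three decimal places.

δ ≈ 4.950

The noncentrality parameter scales effect size by the design's sample-size factor: δ = d·√(n/2) = 0.65 × √(116/2) = 4.9503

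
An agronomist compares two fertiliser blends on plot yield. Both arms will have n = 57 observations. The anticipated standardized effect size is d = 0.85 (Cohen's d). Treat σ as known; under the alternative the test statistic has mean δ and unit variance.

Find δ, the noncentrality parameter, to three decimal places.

δ = d·√(n/2) = 0.85 × √(57/2) = 4.5378

δ ≈ 4.538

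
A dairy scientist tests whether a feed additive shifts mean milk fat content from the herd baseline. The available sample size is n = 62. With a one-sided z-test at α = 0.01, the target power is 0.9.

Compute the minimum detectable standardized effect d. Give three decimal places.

d ≈ 0.458

Need Φ(δ − 2.326) = 0.9, so δ = 2.326 + 1.282 = 3.608.
δ = d·√n ⇒ d = δ/√n = 3.608/√62 = 0.4582.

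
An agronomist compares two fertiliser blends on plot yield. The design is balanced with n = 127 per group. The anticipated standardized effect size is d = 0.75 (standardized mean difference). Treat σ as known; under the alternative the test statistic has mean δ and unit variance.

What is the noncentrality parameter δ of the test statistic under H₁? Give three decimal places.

δ ≈ 5.977

δ = d·√(n/2) = 0.75 × √(127/2) = 5.9765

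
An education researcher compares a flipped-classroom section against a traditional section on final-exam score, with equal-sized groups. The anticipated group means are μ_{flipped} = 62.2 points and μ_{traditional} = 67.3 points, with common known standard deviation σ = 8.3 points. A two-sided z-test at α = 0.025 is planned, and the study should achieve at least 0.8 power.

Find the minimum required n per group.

n = 51 per group

Standardized effect: d = |μ_{flipped} − μ_{traditional}| / σ = |62.2 − 67.3| / 8.3 = 0.6145
Set Φ(δ − 2.241) = 0.8; then δ − 2.241 = Φ⁻¹(0.8) = 0.842, giving δ = 3.083.
(Ignoring the negligible lower-tail rejection probability gives the usual closed-form inversion.)
δ = d·√(n/2) ⇒ n = 2(δ/d)² = 2 × (3.083 / 0.6145)² = 50.35.
Rounding up, n = 51 per group.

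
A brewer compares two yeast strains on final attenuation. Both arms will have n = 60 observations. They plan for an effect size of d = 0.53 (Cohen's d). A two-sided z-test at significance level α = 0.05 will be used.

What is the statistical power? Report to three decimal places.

Noncentrality parameter: δ = d·√(n/2) = 0.53 × √(60/2) = 2.9029
Two-sided α = 0.05 → critical value z_{0.025} = 1.960.
Power = Φ(δ − 1.960) + Φ(−δ − 1.960) = Φ(0.943) + Φ(-4.863) = 0.8272 + 0.0000 = 0.8272.

Power ≈ 0.827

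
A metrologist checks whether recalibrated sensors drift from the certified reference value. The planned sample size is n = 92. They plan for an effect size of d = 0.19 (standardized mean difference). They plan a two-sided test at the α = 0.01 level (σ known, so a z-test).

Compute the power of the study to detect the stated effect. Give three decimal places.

Power ≈ 0.226

Noncentrality parameter: δ = d·√n = 0.19 × √92 = 1.8224
Two-sided α = 0.01 → critical value z_{0.005} = 2.576.
Power = Φ(δ − 2.576) + Φ(−δ − 2.576) = Φ(-0.753) + Φ(-4.398) = 0.2256 + 0.0000 = 0.2256.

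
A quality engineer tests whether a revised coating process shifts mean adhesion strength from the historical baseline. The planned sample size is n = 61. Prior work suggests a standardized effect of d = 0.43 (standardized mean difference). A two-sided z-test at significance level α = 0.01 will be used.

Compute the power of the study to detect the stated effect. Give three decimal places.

Power ≈ 0.783

Noncentrality parameter: λ = d·√n = 0.43 × √61 = 3.3584
Critical value for a two-sided test at α = 0.01: z_{α/2} = 2.576.
Power = Φ(λ − 2.576) + Φ(−λ − 2.576) = Φ(0.783) + Φ(-5.934) = 0.7831 + 0.0000 = 0.7831.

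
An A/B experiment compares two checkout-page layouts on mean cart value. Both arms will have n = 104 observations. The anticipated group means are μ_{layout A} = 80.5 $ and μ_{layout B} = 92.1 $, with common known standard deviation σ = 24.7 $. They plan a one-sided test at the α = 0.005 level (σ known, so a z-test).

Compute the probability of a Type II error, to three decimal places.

β ≈ 0.209

Standardized effect: d = |μ_{layout A} − μ_{layout B}| / σ = |80.5 − 92.1| / 24.7 = 0.4696
Noncentrality parameter: λ = d·√(n/2) = 0.4696 × √(104/2) = 3.3866
One-sided α = 0.005 → critical value z_{0.005} = 2.576.
Power = P(Z > 2.576 − λ) = Φ(0.811) = 0.7912.
Type II error: β = 1 − power = 1 − 0.7912 = 0.2088.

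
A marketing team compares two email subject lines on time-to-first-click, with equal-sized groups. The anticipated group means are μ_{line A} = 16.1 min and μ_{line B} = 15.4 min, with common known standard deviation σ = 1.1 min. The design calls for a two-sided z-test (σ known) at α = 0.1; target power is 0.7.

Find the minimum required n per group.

Standardized effect: d = |μ_{line A} − μ_{line B}| / σ = |16.1 − 15.4| / 1.1 = 0.6364
Set Φ(δ − 1.645) = 0.7; then δ − 1.645 = Φ⁻¹(0.7) = 0.524, giving δ = 2.169.
(Ignoring the negligible lower-tail rejection probability gives the usual closed-form inversion.)
δ = d·√(n/2) ⇒ n = 2(δ/d)² = 2 × (2.169 / 0.6364)² = 23.24.
Rounding up, n = 24 per group.

n = 24 per group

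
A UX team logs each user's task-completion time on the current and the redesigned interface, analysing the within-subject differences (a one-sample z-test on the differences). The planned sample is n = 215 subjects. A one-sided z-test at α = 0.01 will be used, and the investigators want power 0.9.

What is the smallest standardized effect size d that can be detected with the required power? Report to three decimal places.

Required noncentrality: δ = z_{0.01} + z_{0.10} = 2.326 + 1.282 = 3.608.
δ = d·√n ⇒ d = δ/√n = 3.608/√215 = 0.2461.

d ≈ 0.246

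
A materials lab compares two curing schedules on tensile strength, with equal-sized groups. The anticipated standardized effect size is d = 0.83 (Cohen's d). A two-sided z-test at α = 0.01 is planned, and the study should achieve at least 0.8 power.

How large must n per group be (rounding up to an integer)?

Set Φ(δ − 2.576) = 0.8; then δ − 2.576 = Φ⁻¹(0.8) = 0.842, giving δ = 3.417.
(Ignoring the negligible lower-tail rejection probability gives the usual closed-form inversion.)
δ = d·√(n/2) ⇒ n = 2(δ/d)² = 2 × (3.417 / 0.83)² = 33.91.
Round up to the next whole unit.

n = 34 per group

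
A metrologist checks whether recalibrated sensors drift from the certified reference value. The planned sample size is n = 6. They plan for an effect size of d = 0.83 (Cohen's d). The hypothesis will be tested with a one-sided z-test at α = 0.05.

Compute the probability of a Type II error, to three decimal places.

β ≈ 0.349

Noncentrality parameter: δ = d·√n = 0.83 × √6 = 2.0331
One-sided α = 0.05 → critical value z_{0.05} = 1.645.
Power = Φ(δ − 1.645) = Φ(0.388) = 0.6511.
Type II error: β = 1 − power = 1 − 0.6511 = 0.3489.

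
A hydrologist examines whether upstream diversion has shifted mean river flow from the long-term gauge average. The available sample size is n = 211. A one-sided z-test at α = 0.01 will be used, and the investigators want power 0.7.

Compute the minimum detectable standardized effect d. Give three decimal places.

d ≈ 0.196

Need Φ(δ − 2.326) = 0.7, so δ = 2.326 + 0.524 = 2.851.
δ = d·√n ⇒ d = δ/√n = 2.851/√211 = 0.1963.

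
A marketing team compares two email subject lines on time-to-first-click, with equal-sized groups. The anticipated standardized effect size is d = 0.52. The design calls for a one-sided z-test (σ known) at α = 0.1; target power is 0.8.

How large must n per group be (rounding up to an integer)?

Set Φ(δ − 1.282) = 0.8; then δ − 1.282 = Φ⁻¹(0.8) = 0.842, giving δ = 2.123.
δ = d·√(n/2) ⇒ n = 2(δ/d)² = 2 × (2.123 / 0.52)² = 33.34.
Rounding up, n = 34 per group.

n = 34 per group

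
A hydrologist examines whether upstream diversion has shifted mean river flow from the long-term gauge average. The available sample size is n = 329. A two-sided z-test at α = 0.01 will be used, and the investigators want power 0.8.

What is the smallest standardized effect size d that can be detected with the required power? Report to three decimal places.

Required noncentrality: δ = z_{0.005} + z_{0.20} = 2.576 + 0.842 = 3.417.
(Lower-tail contribution to power is negligible for δ > 0.)
δ = d·√n ⇒ d = δ/√n = 3.417/√329 = 0.1884.

d ≈ 0.188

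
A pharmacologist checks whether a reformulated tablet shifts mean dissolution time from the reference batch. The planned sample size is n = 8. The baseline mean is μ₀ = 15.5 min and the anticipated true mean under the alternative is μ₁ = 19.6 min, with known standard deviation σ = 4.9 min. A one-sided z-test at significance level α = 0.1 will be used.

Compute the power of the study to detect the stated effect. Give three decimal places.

Standardized effect: d = |μ₁ − μ₀| / σ = |19.6 − 15.5| / 4.9 = 0.8367
Noncentrality parameter: λ = d·√n = 0.8367 × √8 = 2.3666
One-sided α = 0.1 → critical value z_{0.1} = 1.282.
Power = Φ(λ − 1.282) = Φ(1.085) = 0.8611.

Power ≈ 0.861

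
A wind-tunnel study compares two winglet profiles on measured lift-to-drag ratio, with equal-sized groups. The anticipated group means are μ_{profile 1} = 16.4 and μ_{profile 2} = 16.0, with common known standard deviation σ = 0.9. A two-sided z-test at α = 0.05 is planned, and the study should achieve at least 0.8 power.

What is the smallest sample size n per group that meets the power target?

Standardized effect: d = |μ_{profile 1} − μ_{profile 2}| / σ = |16.4 − 16.0| / 0.9 = 0.4444
Set Φ(δ − 1.960) = 0.8; then δ − 1.960 = Φ⁻¹(0.8) = 0.842, giving δ = 2.802.
(Ignoring the negligible lower-tail rejection probability gives the usual closed-form inversion.)
δ = d·√(n/2) ⇒ n = 2(δ/d)² = 2 × (2.802 / 0.4444)² = 79.47.
Rounding up, n = 80 per group.

n = 80 per group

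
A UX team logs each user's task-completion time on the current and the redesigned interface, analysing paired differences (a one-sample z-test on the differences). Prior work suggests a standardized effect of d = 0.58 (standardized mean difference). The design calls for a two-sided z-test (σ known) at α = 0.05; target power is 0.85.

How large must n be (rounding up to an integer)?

Set Φ(δ − 1.960) = 0.85; then δ − 1.960 = Φ⁻¹(0.85) = 1.036, giving δ = 2.996.
(For δ > 0 the lower-tail rejection region contributes negligibly to power, so the one-term inversion is standard.)
δ = d·√n ⇒ n = (δ/d)² = (2.996 / 0.58)² = 26.69.
Round up to the next whole unit.

n = 27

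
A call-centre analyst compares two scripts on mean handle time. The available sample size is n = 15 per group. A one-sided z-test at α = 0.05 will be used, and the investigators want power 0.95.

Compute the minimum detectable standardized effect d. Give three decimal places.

d ≈ 1.201

Required noncentrality: δ = z_{0.05} + z_{0.05} = 1.645 + 1.645 = 3.290.
δ = d·√(n/2) ⇒ d = δ/√(n/2) = 3.290/√(15/2) = 1.2012.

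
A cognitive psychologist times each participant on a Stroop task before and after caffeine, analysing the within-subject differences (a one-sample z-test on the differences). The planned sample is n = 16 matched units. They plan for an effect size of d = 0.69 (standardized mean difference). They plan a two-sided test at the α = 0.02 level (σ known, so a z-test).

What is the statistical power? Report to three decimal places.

Noncentrality parameter: δ = d·√n = 0.69 × √16 = 2.7600
Two-sided α = 0.02 → critical value z_{0.01} = 2.326.
Power = Φ(δ − 2.326) + Φ(−δ − 2.326) = Φ(0.434) + Φ(-5.086) = 0.6677 + 0.0000 = 0.6677.

Power ≈ 0.668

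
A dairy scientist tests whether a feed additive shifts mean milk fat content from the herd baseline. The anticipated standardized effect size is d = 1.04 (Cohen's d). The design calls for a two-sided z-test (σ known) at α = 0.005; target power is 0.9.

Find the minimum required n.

n = 16

Set Φ(δ − 2.807) = 0.9; then δ − 2.807 = Φ⁻¹(0.9) = 1.282, giving δ = 4.089.
(Ignoring the negligible lower-tail rejection probability gives the usual closed-form inversion.)
δ = d·√n ⇒ n = (δ/d)² = (4.089 / 1.04)² = 15.46.
Rounding up, n = 16.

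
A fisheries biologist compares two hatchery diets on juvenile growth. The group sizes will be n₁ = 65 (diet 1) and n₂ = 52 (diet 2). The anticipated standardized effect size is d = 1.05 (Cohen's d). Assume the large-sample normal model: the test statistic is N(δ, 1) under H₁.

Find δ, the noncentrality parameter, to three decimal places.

δ ≈ 5.644

δ = d / √(1/n₁ + 1/n₂) = 1.05 / √(1/65 + 1/52) = 5.6436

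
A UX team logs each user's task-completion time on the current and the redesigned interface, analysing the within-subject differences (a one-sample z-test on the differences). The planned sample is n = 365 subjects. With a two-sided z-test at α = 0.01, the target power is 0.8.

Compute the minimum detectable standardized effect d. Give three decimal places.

Need Φ(δ − 2.576) = 0.8, so δ = 2.576 + 0.842 = 3.417.
(Lower-tail contribution to power is negligible for δ > 0.)
δ = d·√n ⇒ d = δ/√n = 3.417/√365 = 0.1789.

d ≈ 0.179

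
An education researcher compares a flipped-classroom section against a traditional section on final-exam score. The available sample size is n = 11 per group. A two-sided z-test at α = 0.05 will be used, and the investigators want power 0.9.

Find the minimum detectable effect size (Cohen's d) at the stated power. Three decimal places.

Need Φ(δ − 1.960) = 0.9, so δ = 1.960 + 1.282 = 3.242.
(The second rejection-region term Φ(−δ − z_{α/2}) is negligible and dropped.)
δ = d·√(n/2) ⇒ d = δ/√(n/2) = 3.242/√(11/2) = 1.3822.

d ≈ 1.382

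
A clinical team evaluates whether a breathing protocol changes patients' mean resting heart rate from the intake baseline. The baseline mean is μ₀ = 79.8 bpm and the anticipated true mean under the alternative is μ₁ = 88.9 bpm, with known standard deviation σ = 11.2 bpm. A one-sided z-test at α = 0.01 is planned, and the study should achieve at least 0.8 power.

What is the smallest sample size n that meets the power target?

n = 16

Standardized effect: d = |μ₁ − μ₀| / σ = |88.9 − 79.8| / 11.2 = 0.8125
Set Φ(δ − 2.326) = 0.8; then δ − 2.326 = Φ⁻¹(0.8) = 0.842, giving δ = 3.168.
δ = d·√n ⇒ n = (δ/d)² = (3.168 / 0.8125)² = 15.20.
Round up to the next whole unit.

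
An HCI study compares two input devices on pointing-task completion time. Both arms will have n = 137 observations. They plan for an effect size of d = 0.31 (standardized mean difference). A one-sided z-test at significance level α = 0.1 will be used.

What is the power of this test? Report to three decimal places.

Power ≈ 0.900

Noncentrality parameter: δ = d·√(n/2) = 0.31 × √(137/2) = 2.5657
One-sided α = 0.1 → critical value z_{0.1} = 1.282.
Power = P(Z > 1.282 − δ) = Φ(1.284) = 0.9005.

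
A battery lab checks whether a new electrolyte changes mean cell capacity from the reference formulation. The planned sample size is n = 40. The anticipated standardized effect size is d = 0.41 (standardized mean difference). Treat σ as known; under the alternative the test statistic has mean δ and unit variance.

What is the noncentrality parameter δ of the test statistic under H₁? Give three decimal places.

The noncentrality parameter scales effect size by the design's sample-size factor: δ = d·√n = 0.41 × √40 = 2.5931

δ ≈ 2.593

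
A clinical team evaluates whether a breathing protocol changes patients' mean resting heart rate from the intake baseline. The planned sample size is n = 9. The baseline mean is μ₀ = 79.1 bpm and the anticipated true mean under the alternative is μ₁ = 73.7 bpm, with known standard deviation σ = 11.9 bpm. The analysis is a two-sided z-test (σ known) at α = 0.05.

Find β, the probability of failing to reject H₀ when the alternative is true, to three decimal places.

Standardized effect: d = |μ₁ − μ₀| / σ = |73.7 − 79.1| / 11.9 = 0.4538
Noncentrality parameter: δ = d·√n = 0.4538 × √9 = 1.3613
Two-sided α = 0.05 → critical value z_{0.025} = 1.960.
Power = Φ(δ − 1.960) + Φ(−δ − 1.960) = Φ(-0.599) + Φ(-3.321) = 0.2747 + 0.0004 = 0.2752.
Type II error: β = 1 − power = 1 − 0.2752 = 0.7248.

β ≈ 0.725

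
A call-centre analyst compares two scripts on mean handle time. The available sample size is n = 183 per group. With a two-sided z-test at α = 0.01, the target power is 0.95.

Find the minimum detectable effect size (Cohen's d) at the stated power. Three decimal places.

Need Φ(δ − 2.576) = 0.95, so δ = 2.576 + 1.645 = 4.221.
(The second rejection-region term Φ(−δ − z_{α/2}) is negligible and dropped.)
δ = d·√(n/2) ⇒ d = δ/√(n/2) = 4.221/√(183/2) = 0.4412.

d ≈ 0.441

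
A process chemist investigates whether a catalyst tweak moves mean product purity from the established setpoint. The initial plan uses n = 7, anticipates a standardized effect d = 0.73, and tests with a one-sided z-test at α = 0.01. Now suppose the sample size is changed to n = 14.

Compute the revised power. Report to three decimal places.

With n = 14: δ = d·√n = 0.73 × √14 = 2.7314. Critical value z_{0.01} = 2.326.
Revised power = P(Z > 2.326 − δ) = Φ(0.405) = 0.6573.

Power ≈ 0.657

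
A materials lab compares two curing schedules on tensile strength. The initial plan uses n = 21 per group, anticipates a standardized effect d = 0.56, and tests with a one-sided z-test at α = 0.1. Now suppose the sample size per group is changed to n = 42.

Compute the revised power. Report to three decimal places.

With n = 42 per group: δ = d·√(n/2) = 0.56 × √(42/2) = 2.5662. Critical value z_{0.1} = 1.282.
Revised power = P(Z > 1.282 − δ) = Φ(1.285) = 0.9005.

Power ≈ 0.901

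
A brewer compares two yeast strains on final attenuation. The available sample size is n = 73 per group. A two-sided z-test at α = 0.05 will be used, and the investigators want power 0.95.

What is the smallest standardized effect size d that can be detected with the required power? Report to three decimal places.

Required noncentrality: δ = z_{0.025} + z_{0.05} = 1.960 + 1.645 = 3.605.
(The second rejection-region term Φ(−δ − z_{α/2}) is negligible and dropped.)
δ = d·√(n/2) ⇒ d = δ/√(n/2) = 3.605/√(73/2) = 0.5967.

d ≈ 0.597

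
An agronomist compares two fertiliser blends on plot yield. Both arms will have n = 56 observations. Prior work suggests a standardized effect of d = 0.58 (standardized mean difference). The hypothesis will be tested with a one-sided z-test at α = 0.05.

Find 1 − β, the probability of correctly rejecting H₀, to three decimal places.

Power ≈ 0.923

Noncentrality parameter: δ = d·√(n/2) = 0.58 × √(56/2) = 3.0691
One-sided α = 0.05 → critical value z_{0.05} = 1.645.
Power = Φ(δ − 1.645) = Φ(1.424) = 0.9228.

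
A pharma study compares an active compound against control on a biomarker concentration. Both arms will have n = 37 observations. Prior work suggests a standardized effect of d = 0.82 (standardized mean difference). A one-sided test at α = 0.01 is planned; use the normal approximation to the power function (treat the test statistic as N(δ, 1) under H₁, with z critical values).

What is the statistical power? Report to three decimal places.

Noncentrality parameter: δ = d·√(n/2) = 0.82 × √(37/2) = 3.5270
Critical value for a one-sided test at α = 0.01: z_α = 2.326.
Power = Φ(δ − 2.326) = Φ(1.201) = 0.8850.

Power ≈ 0.885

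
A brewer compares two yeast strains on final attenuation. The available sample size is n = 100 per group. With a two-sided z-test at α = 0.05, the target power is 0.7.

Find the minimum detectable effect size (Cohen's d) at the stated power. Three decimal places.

Required noncentrality: δ = z_{0.025} + z_{0.30} = 1.960 + 0.524 = 2.484.
(The second rejection-region term Φ(−δ − z_{α/2}) is negligible and dropped.)
δ = d·√(n/2) ⇒ d = δ/√(n/2) = 2.484/√(100/2) = 0.3513.

d ≈ 0.351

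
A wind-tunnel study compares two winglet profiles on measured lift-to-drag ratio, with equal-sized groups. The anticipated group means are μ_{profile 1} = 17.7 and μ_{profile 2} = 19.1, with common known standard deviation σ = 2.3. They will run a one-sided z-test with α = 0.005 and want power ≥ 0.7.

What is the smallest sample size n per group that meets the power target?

Standardized effect: d = |μ_{profile 1} − μ_{profile 2}| / σ = |17.7 − 19.1| / 2.3 = 0.6087
Set Φ(δ − 2.576) = 0.7; then δ − 2.576 = Φ⁻¹(0.7) = 0.524, giving δ = 3.100.
δ = d·√(n/2) ⇒ n = 2(δ/d)² = 2 × (3.100 / 0.6087)² = 51.88.
Round up to the next whole unit.

n = 52 per group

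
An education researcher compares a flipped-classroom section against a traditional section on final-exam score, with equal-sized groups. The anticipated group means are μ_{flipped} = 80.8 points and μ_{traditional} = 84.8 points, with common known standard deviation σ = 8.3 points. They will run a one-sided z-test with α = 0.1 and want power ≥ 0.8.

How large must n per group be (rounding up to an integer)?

n = 39 per group

Standardized effect: d = |μ_{flipped} − μ_{traditional}| / σ = |80.8 − 84.8| / 8.3 = 0.4819
Set Φ(δ − 1.282) = 0.8; then δ − 1.282 = Φ⁻¹(0.8) = 0.842, giving δ = 2.123.
δ = d·√(n/2) ⇒ n = 2(δ/d)² = 2 × (2.123 / 0.4819)² = 38.82.
Round up to the next whole unit.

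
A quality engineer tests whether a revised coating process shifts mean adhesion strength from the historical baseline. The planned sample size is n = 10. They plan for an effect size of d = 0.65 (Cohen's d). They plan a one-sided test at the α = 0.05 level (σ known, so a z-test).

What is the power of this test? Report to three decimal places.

Power ≈ 0.659

Noncentrality parameter: δ = d·√n = 0.65 × √10 = 2.0555
Critical value for a one-sided test at α = 0.05: z_α = 1.645.
Power = Φ(δ − 1.645) = Φ(0.411) = 0.6593.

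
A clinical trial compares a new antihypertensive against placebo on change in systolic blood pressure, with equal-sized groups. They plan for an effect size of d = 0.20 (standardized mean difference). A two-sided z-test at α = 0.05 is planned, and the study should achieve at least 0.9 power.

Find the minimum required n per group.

Set Φ(δ − 1.960) = 0.9; then δ − 1.960 = Φ⁻¹(0.9) = 1.282, giving δ = 3.242.
(The Φ(−δ − z_{α/2}) term is vanishingly small for δ > 0 and is dropped in the standard sample-size formula.)
δ = d·√(n/2) ⇒ n = 2(δ/d)² = 2 × (3.242 / 0.20)² = 525.37.
Round up to the next whole unit.

n = 526 per group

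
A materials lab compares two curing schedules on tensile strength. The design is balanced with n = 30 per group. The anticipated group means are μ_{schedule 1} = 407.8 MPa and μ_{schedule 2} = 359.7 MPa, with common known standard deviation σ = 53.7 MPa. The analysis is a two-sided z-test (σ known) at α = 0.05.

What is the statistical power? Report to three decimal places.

Power ≈ 0.934

Standardized effect: d = |μ_{schedule 1} − μ_{schedule 2}| / σ = |407.8 − 359.7| / 53.7 = 0.8957
Noncentrality parameter: δ = d·√(n/2) = 0.8957 × √(30/2) = 3.4691
Critical value for a two-sided test at α = 0.05: z_{α/2} = 1.960.
Power = Φ(δ − 1.960) + Φ(−δ − 1.960) = Φ(1.509) + Φ(-5.429) = 0.9344 + 0.0000 = 0.9344.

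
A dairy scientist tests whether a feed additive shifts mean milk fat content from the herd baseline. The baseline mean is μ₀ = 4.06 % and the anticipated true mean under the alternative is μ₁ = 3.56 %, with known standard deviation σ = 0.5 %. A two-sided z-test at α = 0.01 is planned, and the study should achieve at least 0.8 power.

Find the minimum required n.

Standardized effect: d = |μ₁ − μ₀| / σ = |3.56 − 4.06| / 0.5 = 1.0000
For power 0.8 need Φ(δ − z_{0.005}) = 0.8, so δ = z_{0.005} + z_{0.20} = 2.576 + 0.842 = 3.417.
(The Φ(−δ − z_{α/2}) term is vanishingly small for δ > 0 and is dropped in the standard sample-size formula.)
δ = d·√n ⇒ n = (δ/d)² = (3.417 / 1.0000)² = 11.68.
Rounding up, n = 12.

n = 12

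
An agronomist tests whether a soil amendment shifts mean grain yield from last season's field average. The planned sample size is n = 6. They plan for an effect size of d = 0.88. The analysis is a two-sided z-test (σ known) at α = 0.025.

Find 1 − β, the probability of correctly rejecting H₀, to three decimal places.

Power ≈ 0.466

Noncentrality parameter: δ = d·√n = 0.88 × √6 = 2.1556
Two-sided α = 0.025 → critical value z_{0.0125} = 2.241.
Power = Φ(δ − 2.241) + Φ(−δ − 2.241) = Φ(-0.086) + Φ(-4.397) = 0.4658 + 0.0000 = 0.4658.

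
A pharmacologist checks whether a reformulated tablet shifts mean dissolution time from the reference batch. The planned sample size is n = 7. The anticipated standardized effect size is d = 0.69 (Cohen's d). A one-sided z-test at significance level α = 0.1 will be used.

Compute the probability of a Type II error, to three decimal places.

β ≈ 0.293

Noncentrality parameter: δ = d·√n = 0.69 × √7 = 1.8256
One-sided α = 0.1 → critical value z_{0.1} = 1.282.
Power = Φ(δ − 1.282) = Φ(0.544) = 0.7068.
Type II error: β = 1 − power = 1 − 0.7068 = 0.2932.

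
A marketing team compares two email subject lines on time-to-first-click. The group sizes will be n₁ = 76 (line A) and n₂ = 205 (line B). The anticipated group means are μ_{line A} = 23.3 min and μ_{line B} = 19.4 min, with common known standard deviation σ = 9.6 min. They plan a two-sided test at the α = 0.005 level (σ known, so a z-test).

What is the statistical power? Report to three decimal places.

Standardized effect: d = |μ_{line A} − μ_{line B}| / σ = |23.3 − 19.4| / 9.6 = 0.4062
Noncentrality parameter: δ = d / √(1/n₁ + 1/n₂) = 0.4062 / √(1/76 + 1/205) = 3.0250
Critical value for a two-sided test at α = 0.005: z_{α/2} = 2.807.
Power = Φ(δ − 2.807) + Φ(−δ − 2.807) = Φ(0.218) + Φ(-5.832) = 0.5863 + 0.0000 = 0.5863.

Power ≈ 0.586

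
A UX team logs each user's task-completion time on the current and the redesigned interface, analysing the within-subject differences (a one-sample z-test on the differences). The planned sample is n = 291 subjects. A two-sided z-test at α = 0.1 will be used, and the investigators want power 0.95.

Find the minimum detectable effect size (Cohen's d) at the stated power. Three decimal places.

Need Φ(δ − 1.645) = 0.95, so δ = 1.645 + 1.645 = 3.290.
(The second rejection-region term Φ(−δ − z_{α/2}) is negligible and dropped.)
δ = d·√n ⇒ d = δ/√n = 3.290/√291 = 0.1928.

d ≈ 0.193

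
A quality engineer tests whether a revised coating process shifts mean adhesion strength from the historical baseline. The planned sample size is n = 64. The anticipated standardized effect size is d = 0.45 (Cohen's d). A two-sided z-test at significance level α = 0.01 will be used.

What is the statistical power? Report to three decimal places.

Power ≈ 0.847

Noncentrality parameter: λ = d·√n = 0.45 × √64 = 3.6000
Critical value for a two-sided test at α = 0.01: z_{α/2} = 2.576.
Power = Φ(λ − 2.576) + Φ(−λ − 2.576) = Φ(1.024) + Φ(-6.176) = 0.8471 + 0.0000 = 0.8471.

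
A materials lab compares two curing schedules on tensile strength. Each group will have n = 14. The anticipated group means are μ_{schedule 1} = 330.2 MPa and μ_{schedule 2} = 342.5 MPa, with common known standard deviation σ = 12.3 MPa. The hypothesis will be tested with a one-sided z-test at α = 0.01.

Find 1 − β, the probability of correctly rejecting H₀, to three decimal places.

Power ≈ 0.625

Standardized effect: d = |μ_{schedule 1} − μ_{schedule 2}| / σ = |330.2 − 342.5| / 12.3 = 1.0000
Noncentrality parameter: δ = d·√(n/2) = 1.0000 × √(14/2) = 2.6458
Critical value for a one-sided test at α = 0.01: z_α = 2.326.
Power = Φ(δ − 2.326) = Φ(0.319) = 0.6253.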